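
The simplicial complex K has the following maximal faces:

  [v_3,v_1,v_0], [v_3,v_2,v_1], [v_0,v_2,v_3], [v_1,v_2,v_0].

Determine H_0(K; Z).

H_0 ≅ Z.

We work with the vertex ordering v_0 < v_1 < v_2 < v_3. The simplices of K, each written with vertices in increasing order, are:

  0-simplices (4): [v_0], [v_1], [v_2], [v_3]
  1-simplices (6): [v_0,v_1], [v_0,v_2], [v_0,v_3], [v_1,v_2], [v_1,v_3], [v_2,v_3]
  2-simplices (4): [v_0,v_1,v_2], [v_0,v_1,v_3], [v_0,v_2,v_3], [v_1,v_2,v_3]

Hence C_0 ≅ Z^4, C_1 ≅ Z^6, C_2 ≅ Z^4.

Boundary ∂_1: C_1 → C_0 is given by ∂[p,q] = [q] − [p]. For instance
  ∂[v_0,v_2] = [v_2] − [v_0].
This gives a 4×6 integer matrix of rank 3; reducing to Smith normal form yields diagonal entries (1,1,1).

Boundary ∂_2: C_2 → C_1 sends each 2-simplex [p,q,r] to [q,r] − [p,r] + [p,q]. For instance
  ∂[v_0,v_1,v_2] = [v_1,v_2] − [v_0,v_2] + [v_0,v_1],
  ∂[v_1,v_2,v_3] = [v_2,v_3] − [v_1,v_3] + [v_1,v_2].
As a 6×4 matrix over Z this has rank 3, with invariant factors (1,1,1).

Now H_k = ker ∂_k / im ∂_{k+1}, so:

  H_0: rank C_0 − rank ∂_1 = 4 − 3 = 1, and the invariant factors of ∂_1 are all 1, so H_0 = Z.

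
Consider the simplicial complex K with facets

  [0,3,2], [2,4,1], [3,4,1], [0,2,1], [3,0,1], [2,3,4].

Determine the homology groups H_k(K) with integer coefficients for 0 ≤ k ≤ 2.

H_0 ≅ Z,  H_1 = 0,  H_2 ≅ Z.

Fix the vertex order 0 < 1 < 2 < 3 < 4 and write every simplex with vertices in increasing order. Then dim K = 2 and the simplices of K are:

  0-simplices (5): [0], [1], [2], [3], [4]
  1-simplices (9): [0,1], [0,2], [0,3], [1,2], [1,3], [1,4], [2,3], [2,4], [3,4]
  2-simplices (6): [0,1,2], [0,1,3], [0,2,3], [1,2,4], [1,3,4], [2,3,4]

Hence C_0 ≅ Z^5, C_1 ≅ Z^9, C_2 ≅ Z^6.

∂_1: C_1 → C_0 is given by ∂[p,q] = [q] − [p].
As a 5×9 matrix over Z this has rank 4, with invariant factors (1,1,1,1).

∂_2: C_2 → C_1 sends each 2-simplex [p,q,r] to [q,r] − [p,r] + [p,q]. For instance
  ∂[0,1,2] = [1,2] − [0,2] + [0,1],
  ∂[2,3,4] = [3,4] − [2,4] + [2,3].
As a 9×6 matrix over Z this has rank 5, with invariant factors (1,1,1,1,1).

Computing H_k = (kernel of ∂_k) / (image of ∂_{k+1}):

  H_0: rank C_0 − rank ∂_1 = 5 − 4 = 1, and the invariant factors of ∂_1 are all 1, so H_0 ≅ Z.
  H_1: rank ker ∂_1 − rank ∂_2 = (9 − 4) − 5 = 0, and the invariant factors of ∂_2 are all 1, so H_1 ≅ 0.
  H_2: rank ker ∂_2 − rank ∂_3 = (6 − 5) − 0 = 1, and there is no ∂_3, so H_2 ≅ Z.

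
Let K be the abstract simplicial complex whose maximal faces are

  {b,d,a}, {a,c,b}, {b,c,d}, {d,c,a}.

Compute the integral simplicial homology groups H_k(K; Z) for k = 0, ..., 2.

We work with the vertex ordering a < b < c < d. The simplices of K, each written with vertices in increasing order, are:

  0-simplices (4): a, b, c, d
  1-simplices (6): ab, ac, ad, bc, bd, cd
  2-simplices (4): abc, abd, acd, bcd

giving chain groups C_0 ≅ Z^4, C_1 ≅ Z^6, C_2 ≅ Z^4.

∂_1: C_1 → C_0 is given by ∂[p,q] = [q] − [p]. For instance
  ∂bd = d − b.
As a 4×6 matrix over Z this has rank 3, with invariant factors (1,1,1).

The boundary map ∂_2: C_2 → C_1 sends each 2-simplex [p,q,r] to [q,r] − [p,r] + [p,q]. For instance
  ∂abd = bd − ad + ab,
  ∂bcd = cd − bd + bc.
This gives a 6×4 integer matrix of rank 3; reducing to Smith normal form yields diagonal entries (1,1,1).

Reading off H_k = ker ∂_k / im ∂_{k+1}:

  H_0: rank C_0 − rank ∂_1 = 4 − 3 = 1, and the invariant factors of ∂_1 are all 1, so H_0 = Z.
  H_1: rank ker ∂_1 − rank ∂_2 = (6 − 3) − 3 = 0, and the invariant factors of ∂_2 are all 1, so H_1 = 0.
  H_2: rank ker ∂_2 − rank ∂_3 = (4 − 3) − 0 = 1, and there is no ∂_3, so H_2 = Z.

H_0 ≅ Z,  H_1 = 0,  H_2 ≅ Z.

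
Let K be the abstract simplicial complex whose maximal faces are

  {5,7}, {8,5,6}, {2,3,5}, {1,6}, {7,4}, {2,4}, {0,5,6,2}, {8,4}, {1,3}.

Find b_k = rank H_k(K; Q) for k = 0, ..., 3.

Take the total order 0 < 1 < 2 < 3 < 4 < 5 < 6 < 7 < 8 on the vertex set. Then K (dimension 3) consists of the simplices:

  0-simplices (9): [0], [1], [2], [3], [4], [5], [6], [7], [8]
  1-simplices (16): [0,2], [0,5], [0,6], [1,3], [1,6], [2,3], [2,4], [2,5], [2,6], [3,5], [4,7], [4,8], [5,6], [5,7], [5,8], [6,8]
  2-simplices (6): [0,2,5], [0,2,6], [0,5,6], [2,3,5], [2,5,6], [5,6,8]
  3-simplices (1): [0,2,5,6]

giving chain groups C_0 ≅ Z^9, C_1 ≅ Z^16, C_2 ≅ Z^6, C_3 ≅ Z^1.

Boundary ∂_1: C_1 → C_0 sends each edge [p,q] (with p < q) to q − p. For instance
  ∂[2,3] = [3] − [2].
The resulting 9×16 matrix has rank 8, and its Smith normal form has invariant factors (1,1,1,1,1,1,1,1).

Boundary ∂_2: C_2 → C_1 maps a triangle to the signed sum of its edges. For instance
  ∂[5,6,8] = [6,8] − [5,8] + [5,6],
  ∂[0,5,6] = [5,6] − [0,6] + [0,5].
As a 16×6 matrix over Z this has rank 5, with invariant factors (1,1,1,1,1).

∂_3: C_3 → C_2 sends each 3-simplex σ to the alternating sum Σ_i (−1)^i (σ with its i-th vertex removed). For instance
  ∂[0,2,5,6] = [2,5,6] − [0,5,6] + [0,2,6] − [0,2,5].
As a 6×1 matrix over Z this has rank 1, with invariant factors (1).

Reading off H_k = ker ∂_k / im ∂_{k+1}:

  H_0: rank C_0 − rank ∂_1 = 9 − 8 = 1, and the invariant factors of ∂_1 are all 1, so H_0 ≅ Z.
  H_1: rank ker ∂_1 − rank ∂_2 = (16 − 8) − 5 = 3, and the invariant factors of ∂_2 are all 1, so H_1 ≅ Z^3.
  H_2: rank ker ∂_2 − rank ∂_3 = (6 − 5) − 1 = 0, and the invariant factors of ∂_3 are all 1, so H_2 ≅ 0.
  H_3: rank ker ∂_3 − rank ∂_4 = (1 − 1) − 0 = 0, and there is no ∂_4, so H_3 ≅ 0.

Hence the Betti numbers are b_0 = 1, b_1 = 3, b_2 = 0, b_3 = 0.

b_0 = 1, b_1 = 3, b_2 = 0, b_3 = 0.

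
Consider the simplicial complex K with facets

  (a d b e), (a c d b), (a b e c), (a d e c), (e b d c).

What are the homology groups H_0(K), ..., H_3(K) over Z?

Order the vertices as a < b < c < d < e. Listing each simplex with vertices in this order, K has dimension 3 with simplices:

  0-simplices (5): a, b, c, d, e
  1-simplices (10): ab, ac, ad, ae, bc, bd, be, cd, ce, de
  2-simplices (10): abc, abd, abe, acd, ace, ade, bcd, bce, bde, cde
  3-simplices (5): abcd, abce, abde, acde, bcde

so the chain groups are C_0 ≅ Z^5, C_1 ≅ Z^10, C_2 ≅ Z^10, C_3 ≅ Z^5.

The boundary map ∂_1: C_1 → C_0 is given by ∂[p,q] = [q] − [p].
As a 5×10 matrix over Z this has rank 4, with invariant factors (1,1,1,1).

Boundary ∂_2: C_2 → C_1 sends each 2-simplex [p,q,r] to [q,r] − [p,r] + [p,q]. For instance
  ∂abc = bc − ac + ab,
  ∂bde = de − be + bd.
This gives a 10×10 integer matrix of rank 6; reducing to Smith normal form yields diagonal entries (1,1,1,1,1,1).

∂_3: C_3 → C_2 sends each 3-simplex σ to the alternating sum Σ_i (−1)^i (σ with its i-th vertex removed). For instance
  ∂abcd = bcd − acd + abd − abc,
  ∂bcde = cde − bde + bce − bcd.
The 10×5 boundary matrix has rank 4 and Smith normal form diag(1,1,1,1).

From H_k ≅ ker(∂_k) / im(∂_{k+1}) we obtain:

  H_0: rank C_0 − rank ∂_1 = 5 − 4 = 1, and the invariant factors of ∂_1 are all 1, so H_0 ≅ Z.
  H_1: rank ker ∂_1 − rank ∂_2 = (10 − 4) − 6 = 0, and the invariant factors of ∂_2 are all 1, so H_1 ≅ 0.
  H_2: rank ker ∂_2 − rank ∂_3 = (10 − 6) − 4 = 0, and the invariant factors of ∂_3 are all 1, so H_2 ≅ 0.
  H_3: rank ker ∂_3 − rank ∂_4 = (5 − 4) − 0 = 1, and there is no ∂_4, so H_3 ≅ Z.

As a check, the Euler characteristic is 5 − 10 + 10 − 5 = 0, which agrees with 1 − 0 + 0 − 1 = 0.
(K is a triangulation of the 3-sphere S^3.)

H_0 = Z,  H_1 = 0,  H_2 = 0,  H_3 = Z.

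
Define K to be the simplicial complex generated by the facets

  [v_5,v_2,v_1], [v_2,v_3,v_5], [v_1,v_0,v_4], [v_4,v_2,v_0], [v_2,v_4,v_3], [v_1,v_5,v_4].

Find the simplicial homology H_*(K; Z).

H_0 ≅ Z,  H_1 ≅ Z,  H_2 = 0.

Fix the vertex order v_0 < v_1 < v_2 < v_3 < v_4 < v_5 and write every simplex with vertices in increasing order. Then dim K = 2 and the simplices of K are:

  0-simplices (6): [v_0], [v_1], [v_2], [v_3], [v_4], [v_5]
  1-simplices (12): [v_0,v_1], [v_0,v_2], [v_0,v_4], [v_1,v_2], [v_1,v_4], [v_1,v_5], [v_2,v_3], [v_2,v_4], [v_2,v_5], [v_3,v_4], [v_3,v_5], [v_4,v_5]
  2-simplices (6): [v_0,v_1,v_4], [v_0,v_2,v_4], [v_1,v_2,v_5], [v_1,v_4,v_5], [v_2,v_3,v_4], [v_2,v_3,v_5]

Hence C_0 ≅ Z^6, C_1 ≅ Z^12, C_2 ≅ Z^6.

Boundary ∂_1: C_1 → C_0 is given by ∂[p,q] = [q] − [p].
As a 6×12 matrix over Z this has rank 5, with invariant factors (1,1,1,1,1).

The boundary map ∂_2: C_2 → C_1 maps a triangle to the signed sum of its edges. For instance
  ∂[v_0,v_2,v_4] = [v_2,v_4] − [v_0,v_4] + [v_0,v_2],
  ∂[v_1,v_2,v_5] = [v_2,v_5] − [v_1,v_5] + [v_1,v_2].
This gives a 12×6 integer matrix of rank 6; reducing to Smith normal form yields diagonal entries (1,1,1,1,1,1).

Computing H_k = (kernel of ∂_k) / (image of ∂_{k+1}):

  H_0: rank C_0 − rank ∂_1 = 6 − 5 = 1, and the invariant factors of ∂_1 are all 1, so H_0 ≅ Z.
  H_1: rank ker ∂_1 − rank ∂_2 = (12 − 5) − 6 = 1, and the invariant factors of ∂_2 are all 1, so H_1 ≅ Z.
  H_2: rank ker ∂_2 − rank ∂_3 = (6 − 6) − 0 = 0, and there is no ∂_3, so H_2 ≅ 0.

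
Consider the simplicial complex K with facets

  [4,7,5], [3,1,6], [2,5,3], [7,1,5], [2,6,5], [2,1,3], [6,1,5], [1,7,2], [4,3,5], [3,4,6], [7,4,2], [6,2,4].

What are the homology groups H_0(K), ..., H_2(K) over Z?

Fix the vertex order 1 < 2 < 3 < 4 < 5 < 6 < 7 and write every simplex with vertices in increasing order. Then dim K = 2 and the simplices of K are:

  0-simplices (7): [1], [2], [3], [4], [5], [6], [7]
  1-simplices (18): [1,2], [1,3], [1,5], [1,6], [1,7], [2,3], [2,4], [2,5], [2,6], [2,7], [3,4], [3,5], [3,6], [4,5], [4,6], [4,7], [5,6], [5,7]
  2-simplices (12): [1,2,3], [1,2,7], [1,3,6], [1,5,6], [1,5,7], [2,3,5], [2,4,6], [2,4,7], [2,5,6], [3,4,5], [3,4,6], [4,5,7]

giving chain groups C_0 ≅ Z^7, C_1 ≅ Z^18, C_2 ≅ Z^12.

∂_1: C_1 → C_0 sends each edge [p,q] (with p < q) to q − p. For instance
  ∂[2,5] = [5] − [2].
This gives a 7×18 integer matrix of rank 6; reducing to Smith normal form yields diagonal entries (1,1,1,1,1,1).

Boundary ∂_2: C_2 → C_1 maps a triangle to the signed sum of its edges. For instance
  ∂[1,3,6] = [3,6] − [1,6] + [1,3],
  ∂[4,5,7] = [5,7] − [4,7] + [4,5].
This gives a 18×12 integer matrix of rank 12; reducing to Smith normal form yields diagonal entries (1,1,1,1,1,1,1,1,1,1,1,2).

Now H_k = ker ∂_k / im ∂_{k+1}, so:

  H_0: rank C_0 − rank ∂_1 = 7 − 6 = 1, and the invariant factors of ∂_1 are all 1, so H_0 = Z.
  H_1: rank ker ∂_1 − rank ∂_2 = (18 − 6) − 12 = 0, and ∂_2 has invariant factor 2 > 1, so H_1 = Z/2Z.
  H_2: rank ker ∂_2 − rank ∂_3 = (12 − 12) − 0 = 0, and there is no ∂_3, so H_2 = 0.

H_0 = Z,  H_1 = Z/2Z,  H_2 = 0.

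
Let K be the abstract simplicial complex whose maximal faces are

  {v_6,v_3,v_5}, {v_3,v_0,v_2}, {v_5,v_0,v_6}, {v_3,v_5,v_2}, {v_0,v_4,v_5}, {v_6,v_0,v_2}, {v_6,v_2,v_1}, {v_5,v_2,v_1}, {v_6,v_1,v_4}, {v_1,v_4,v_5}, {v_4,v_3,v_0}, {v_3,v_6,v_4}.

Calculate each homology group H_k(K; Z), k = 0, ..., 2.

We work with the vertex ordering v_0 < v_1 < v_2 < v_3 < v_4 < v_5 < v_6. The simplices of K, each written with vertices in increasing order, are:

  0-simplices (7): [v_0], [v_1], [v_2], [v_3], [v_4], [v_5], [v_6]
  1-simplices (18): (18 of them)
  2-simplices (12): (12 of them)

so the chain groups are C_0 ≅ Z^7, C_1 ≅ Z^18, C_2 ≅ Z^12.

∂_1: C_1 → C_0 sends each edge [p,q] (with p < q) to q − p.
The resulting 7×18 matrix has rank 6, and its Smith normal form has invariant factors (1,1,1,1,1,1).

The boundary map ∂_2: C_2 → C_1 maps a triangle to the signed sum of its edges. For instance
  ∂[v_0,v_3,v_4] = [v_3,v_4] − [v_0,v_4] + [v_0,v_3],
  ∂[v_2,v_3,v_5] = [v_3,v_5] − [v_2,v_5] + [v_2,v_3].
This gives a 18×12 integer matrix of rank 12; reducing to Smith normal form yields diagonal entries (1,1,1,1,1,1,1,1,1,1,1,2).

From H_k ≅ ker(∂_k) / im(∂_{k+1}) we obtain:

  H_0: rank C_0 − rank ∂_1 = 7 − 6 = 1, and the invariant factors of ∂_1 are all 1, so H_0 = Z.
  H_1: rank ker ∂_1 − rank ∂_2 = (18 − 6) − 12 = 0, and ∂_2 has invariant factor 2 > 1, so H_1 = Z_2.
  H_2: rank ker ∂_2 − rank ∂_3 = (12 − 12) − 0 = 0, and there is no ∂_3, so H_2 = 0.

As a check, the Euler characteristic is 7 − 18 + 12 = 1, which agrees with 1 − 0 + 0 = 1.

H_0 = Z,  H_1 = Z_2,  H_2 = 0.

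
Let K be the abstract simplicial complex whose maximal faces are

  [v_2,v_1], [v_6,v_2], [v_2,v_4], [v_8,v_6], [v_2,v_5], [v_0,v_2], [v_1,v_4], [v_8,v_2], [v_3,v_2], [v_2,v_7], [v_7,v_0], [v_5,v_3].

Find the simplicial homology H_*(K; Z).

H_0 ≅ Z,  H_1 ≅ Z^4.

We work with the vertex ordering v_0 < v_1 < v_2 < v_3 < v_4 < v_5 < v_6 < v_7 < v_8. The simplices of K, each written with vertices in increasing order, are:

  0-simplices (9): [v_0], [v_1], [v_2], [v_3], [v_4], [v_5], [v_6], [v_7], [v_8]
  1-simplices (12): [v_0,v_2], [v_0,v_7], [v_1,v_2], [v_1,v_4], [v_2,v_3], [v_2,v_4], [v_2,v_5], [v_2,v_6], [v_2,v_7], [v_2,v_8], [v_3,v_5], [v_6,v_8]

so the chain groups are C_0 ≅ Z^9, C_1 ≅ Z^12.

∂_1: C_1 → C_0 maps an edge to its endpoints' difference, ∂[p,q] = q − p. For instance
  ∂[v_1,v_2] = [v_2] − [v_1].
The resulting 9×12 matrix has rank 8, and its Smith normal form has invariant factors (1,1,1,1,1,1,1,1).

Computing H_k = (kernel of ∂_k) / (image of ∂_{k+1}):

  H_0: rank C_0 − rank ∂_1 = 9 − 8 = 1, and the invariant factors of ∂_1 are all 1, so H_0 ≅ Z.
  H_1: rank ker ∂_1 − rank ∂_2 = (12 − 8) − 0 = 4, and there is no ∂_2, so H_1 ≅ Z^4.

As a check, the Euler characteristic is 9 − 12 = -3, which agrees with 1 − 4 = -3.
(K is a triangulation of a wedge of 4 circles.)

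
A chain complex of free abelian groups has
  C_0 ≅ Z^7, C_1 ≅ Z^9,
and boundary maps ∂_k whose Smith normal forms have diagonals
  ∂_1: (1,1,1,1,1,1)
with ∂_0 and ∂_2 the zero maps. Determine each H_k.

H_0: b_0 = 7 − 0 − 6 = 1; torsion from ∂_1 factors > 1: none. So H_0 = Z.
H_1: b_1 = 9 − 6 − 0 = 3; torsion from ∂_2 factors > 1: none. So H_1 = Z^3.

H_0 = Z,  H_1 = Z^3.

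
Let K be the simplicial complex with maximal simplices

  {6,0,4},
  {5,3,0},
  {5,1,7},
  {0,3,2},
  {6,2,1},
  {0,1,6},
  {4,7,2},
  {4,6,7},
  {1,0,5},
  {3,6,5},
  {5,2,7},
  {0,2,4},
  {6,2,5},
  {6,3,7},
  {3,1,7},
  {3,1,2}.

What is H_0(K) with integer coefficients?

H_0 = Z.

We work with the vertex ordering 0 < 1 < 2 < 3 < 4 < 5 < 6 < 7. The simplices of K, each written with vertices in increasing order, are:

  0-simplices (8): [0], [1], [2], [3], [4], [5], [6], [7]
  1-simplices (24): (24 of them)
  2-simplices (16): [0,1,5], [0,1,6], [0,2,3], [0,2,4], [0,3,5], [0,4,6], [1,2,3], [1,2,6], [1,3,7], [1,5,7], [2,4,7], [2,5,6], [2,5,7], [3,5,6], [3,6,7], [4,6,7]

so the chain groups are C_0 ≅ Z^8, C_1 ≅ Z^24, C_2 ≅ Z^16.

∂_1: C_1 → C_0 is given by ∂[p,q] = [q] − [p].
The resulting 8×24 matrix has rank 7, and its Smith normal form has invariant factors (1,1,1,1,1,1,1).

∂_2: C_2 → C_1 sends each 2-simplex [p,q,r] to [q,r] − [p,r] + [p,q]. For instance
  ∂[2,5,6] = [5,6] − [2,6] + [2,5],
  ∂[0,2,4] = [2,4] − [0,4] + [0,2].
This gives a 24×16 integer matrix of rank 15; reducing to Smith normal form yields diagonal entries (1,1,1,1,1,1,1,1,1,1,1,1,1,1,1).

Reading off H_k = ker ∂_k / im ∂_{k+1}:

  H_0: rank C_0 − rank ∂_1 = 8 − 7 = 1, and the invariant factors of ∂_1 are all 1, so H_0 = Z.

(K is a triangulation of the torus T^2.)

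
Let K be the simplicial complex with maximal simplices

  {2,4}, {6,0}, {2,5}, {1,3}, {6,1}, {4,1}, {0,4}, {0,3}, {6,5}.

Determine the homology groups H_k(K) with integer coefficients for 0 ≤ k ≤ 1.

H_0 ≅ Z,  H_1 ≅ Z^3.

Take the total order 0 < 1 < 2 < 3 < 4 < 5 < 6 on the vertex set. Then K (dimension 1) consists of the simplices:

  0-simplices (7): [0], [1], [2], [3], [4], [5], [6]
  1-simplices (9): [0,3], [0,4], [0,6], [1,3], [1,4], [1,6], [2,4], [2,5], [5,6]

giving chain groups C_0 ≅ Z^7, C_1 ≅ Z^9.

The boundary map ∂_1: C_1 → C_0 maps an edge to its endpoints' difference, ∂[p,q] = q − p. For instance
  ∂[1,4] = [4] − [1].
This gives a 7×9 integer matrix of rank 6; reducing to Smith normal form yields diagonal entries (1,1,1,1,1,1).

Reading off H_k = ker ∂_k / im ∂_{k+1}:

  H_0: rank C_0 − rank ∂_1 = 7 − 6 = 1, and the invariant factors of ∂_1 are all 1, so H_0 ≅ Z.
  H_1: rank ker ∂_1 − rank ∂_2 = (9 − 6) − 0 = 3, and there is no ∂_2, so H_1 ≅ Z^3.

As a check, the Euler characteristic is 7 − 9 = -2, which agrees with 1 − 3 = -2.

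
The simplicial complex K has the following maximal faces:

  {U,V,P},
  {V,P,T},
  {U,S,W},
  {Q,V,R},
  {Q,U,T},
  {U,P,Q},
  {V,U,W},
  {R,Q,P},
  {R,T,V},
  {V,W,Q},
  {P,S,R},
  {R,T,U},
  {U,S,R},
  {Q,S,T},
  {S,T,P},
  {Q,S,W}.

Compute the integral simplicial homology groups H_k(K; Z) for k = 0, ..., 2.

Order the vertices as P < Q < R < S < T < U < V < W. Listing each simplex with vertices in this order, K has dimension 2 with simplices:

  0-simplices (8): P, Q, R, S, T, U, V, W
  1-simplices (24): PQ, PR, PS, PT, PU, PV, QR, QS, QT, QU, QV, QW, RS, RT, RU, RV, ST, SU, SW, TU, TV, UV, UW, VW
  2-simplices (16): PQR, PQU, PRS, PST, PTV, PUV, QRV, QST, QSW, QTU, QVW, RSU, RTU, RTV, SUW, UVW

Hence C_0 ≅ Z^8, C_1 ≅ Z^24, C_2 ≅ Z^16.

The boundary map ∂_1: C_1 → C_0 maps an edge to its endpoints' difference, ∂[p,q] = q − p.
The resulting 8×24 matrix has rank 7, and its Smith normal form has invariant factors (1,1,1,1,1,1,1).

∂_2: C_2 → C_1 maps a triangle to the signed sum of its edges. For instance
  ∂RSU = SU − RU + RS,
  ∂PQU = QU − PU + PQ.
As a 24×16 matrix over Z this has rank 15, with invariant factors (1,1,1,1,1,1,1,1,1,1,1,1,1,1,1).

Reading off H_k = ker ∂_k / im ∂_{k+1}:

  H_0: rank C_0 − rank ∂_1 = 8 − 7 = 1, and the invariant factors of ∂_1 are all 1, so H_0 = Z.
  H_1: rank ker ∂_1 − rank ∂_2 = (24 − 7) − 15 = 2, and the invariant factors of ∂_2 are all 1, so H_1 = Z^2.
  H_2: rank ker ∂_2 − rank ∂_3 = (16 − 15) − 0 = 1, and there is no ∂_3, so H_2 = Z.

(K is a triangulation of the torus T^2.)

H_0 = Z,  H_1 = Z^2,  H_2 = Z.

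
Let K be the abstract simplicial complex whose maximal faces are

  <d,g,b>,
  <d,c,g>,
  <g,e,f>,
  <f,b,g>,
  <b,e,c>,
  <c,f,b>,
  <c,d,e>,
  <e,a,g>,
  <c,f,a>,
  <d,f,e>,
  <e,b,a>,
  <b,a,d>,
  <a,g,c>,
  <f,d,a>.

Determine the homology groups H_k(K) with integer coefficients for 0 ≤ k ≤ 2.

Order the vertices as a < b < c < d < e < f < g. Listing each simplex with vertices in this order, K has dimension 2 with simplices:

  0-simplices (7): a, b, c, d, e, f, g
  1-simplices (21): ab, ac, ad, ae, af, ag, bc, bd, be, bf, bg, cd, ce, cf, cg, de, df, dg, ef, eg, fg
  2-simplices (14): abd, abe, acf, acg, adf, aeg, bce, bcf, bdg, bfg, cde, cdg, def, efg

so the chain groups are C_0 ≅ Z^7, C_1 ≅ Z^21, C_2 ≅ Z^14.

The boundary map ∂_1: C_1 → C_0 is given by ∂[p,q] = [q] − [p].
This gives a 7×21 integer matrix of rank 6; reducing to Smith normal form yields diagonal entries (1,1,1,1,1,1).

Boundary ∂_2: C_2 → C_1 sends each 2-simplex [p,q,r] to [q,r] − [p,r] + [p,q]. For instance
  ∂cde = de − ce + cd,
  ∂efg = fg − eg + ef.
As a 21×14 matrix over Z this has rank 13, with invariant factors (1,1,1,1,1,1,1,1,1,1,1,1,1).

Computing H_k = (kernel of ∂_k) / (image of ∂_{k+1}):

  H_0: rank C_0 − rank ∂_1 = 7 − 6 = 1, and the invariant factors of ∂_1 are all 1, so H_0 ≅ Z.
  H_1: rank ker ∂_1 − rank ∂_2 = (21 − 6) − 13 = 2, and the invariant factors of ∂_2 are all 1, so H_1 ≅ Z^2.
  H_2: rank ker ∂_2 − rank ∂_3 = (14 − 13) − 0 = 1, and there is no ∂_3, so H_2 ≅ Z.

H_0 ≅ Z,  H_1 ≅ Z^2,  H_2 ≅ Z.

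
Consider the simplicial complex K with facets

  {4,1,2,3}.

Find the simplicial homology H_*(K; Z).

H_0 = Z,  H_1 = 0,  H_2 = 0,  H_3 = 0.

Fix the vertex order 1 < 2 < 3 < 4 and write every simplex with vertices in increasing order. Then dim K = 3 and the simplices of K are:

  0-simplices (4): [1], [2], [3], [4]
  1-simplices (6): [1,2], [1,3], [1,4], [2,3], [2,4], [3,4]
  2-simplices (4): [1,2,3], [1,2,4], [1,3,4], [2,3,4]
  3-simplices (1): [1,2,3,4]

so the chain groups are C_0 ≅ Z^4, C_1 ≅ Z^6, C_2 ≅ Z^4, C_3 ≅ Z^1.

∂_1: C_1 → C_0 is given by ∂[p,q] = [q] − [p].
The 4×6 boundary matrix has rank 3 and Smith normal form diag(1,1,1).

∂_2: C_2 → C_1 sends each 2-simplex [p,q,r] to [q,r] − [p,r] + [p,q]. For instance
  ∂[1,3,4] = [3,4] − [1,4] + [1,3],
  ∂[1,2,4] = [2,4] − [1,4] + [1,2].
As a 6×4 matrix over Z this has rank 3, with invariant factors (1,1,1).

The boundary map ∂_3: C_3 → C_2 sends each 3-simplex σ to the alternating sum Σ_i (−1)^i (σ with its i-th vertex removed). For instance
  ∂[1,2,3,4] = [2,3,4] − [1,3,4] + [1,2,4] − [1,2,3].
The 4×1 boundary matrix has rank 1 and Smith normal form diag(1).

Reading off H_k = ker ∂_k / im ∂_{k+1}:

  H_0: rank C_0 − rank ∂_1 = 4 − 3 = 1, and the invariant factors of ∂_1 are all 1, so H_0 ≅ Z.
  H_1: rank ker ∂_1 − rank ∂_2 = (6 − 3) − 3 = 0, and the invariant factors of ∂_2 are all 1, so H_1 ≅ 0.
  H_2: rank ker ∂_2 − rank ∂_3 = (4 − 3) − 1 = 0, and the invariant factors of ∂_3 are all 1, so H_2 ≅ 0.
  H_3: rank ker ∂_3 − rank ∂_4 = (1 − 1) − 0 = 0, and there is no ∂_4, so H_3 ≅ 0.

(K is a triangulation of the 3-simplex.)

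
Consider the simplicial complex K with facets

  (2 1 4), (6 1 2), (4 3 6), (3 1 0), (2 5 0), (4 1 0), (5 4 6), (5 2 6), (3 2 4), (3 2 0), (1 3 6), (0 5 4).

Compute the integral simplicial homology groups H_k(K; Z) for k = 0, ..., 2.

H_0 = Z,  H_1 = Z/2,  H_2 = 0.

We work with the vertex ordering 0 < 1 < 2 < 3 < 4 < 5 < 6. The simplices of K, each written with vertices in increasing order, are:

  0-simplices (7): [0], [1], [2], [3], [4], [5], [6]
  1-simplices (18): [0,1], [0,2], [0,3], [0,4], [0,5], [1,2], [1,3], [1,4], [1,6], [2,3], [2,4], [2,5], [2,6], [3,4], [3,6], [4,5], [4,6], [5,6]
  2-simplices (12): [0,1,3], [0,1,4], [0,2,3], [0,2,5], [0,4,5], [1,2,4], [1,2,6], [1,3,6], [2,3,4], [2,5,6], [3,4,6], [4,5,6]

giving chain groups C_0 ≅ Z^7, C_1 ≅ Z^18, C_2 ≅ Z^12.

The boundary map ∂_1: C_1 → C_0 sends each edge [p,q] (with p < q) to q − p. For instance
  ∂[1,6] = [6] − [1].
This gives a 7×18 integer matrix of rank 6; reducing to Smith normal form yields diagonal entries (1,1,1,1,1,1).

The boundary map ∂_2: C_2 → C_1 sends each 2-simplex [p,q,r] to [q,r] − [p,r] + [p,q]. For instance
  ∂[3,4,6] = [4,6] − [3,6] + [3,4],
  ∂[0,2,5] = [2,5] − [0,5] + [0,2].
This gives a 18×12 integer matrix of rank 12; reducing to Smith normal form yields diagonal entries (1,1,1,1,1,1,1,1,1,1,1,2).

Reading off H_k = ker ∂_k / im ∂_{k+1}:

  H_0: rank C_0 − rank ∂_1 = 7 − 6 = 1, and the invariant factors of ∂_1 are all 1, so H_0 = Z.
  H_1: rank ker ∂_1 − rank ∂_2 = (18 − 6) − 12 = 0, and ∂_2 has invariant factor 2 > 1, so H_1 = Z/2.
  H_2: rank ker ∂_2 − rank ∂_3 = (12 − 12) − 0 = 0, and there is no ∂_3, so H_2 = 0.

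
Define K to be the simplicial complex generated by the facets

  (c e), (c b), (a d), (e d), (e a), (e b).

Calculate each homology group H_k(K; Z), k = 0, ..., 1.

Fix the vertex order a < b < c < d < e and write every simplex with vertices in increasing order. Then dim K = 1 and the simplices of K are:

  0-simplices (5): a, b, c, d, e
  1-simplices (6): ad, ae, bc, be, ce, de

so the chain groups are C_0 ≅ Z^5, C_1 ≅ Z^6.

The boundary map ∂_1: C_1 → C_0 is given by ∂[p,q] = [q] − [p].
This gives a 5×6 integer matrix of rank 4; reducing to Smith normal form yields diagonal entries (1,1,1,1).

Reading off H_k = ker ∂_k / im ∂_{k+1}:

  H_0: rank C_0 − rank ∂_1 = 5 − 4 = 1, and the invariant factors of ∂_1 are all 1, so H_0 = Z.
  H_1: rank ker ∂_1 − rank ∂_2 = (6 − 4) − 0 = 2, and there is no ∂_2, so H_1 = Z^2.

As a check, the Euler characteristic is 5 − 6 = -1, which agrees with 1 − 2 = -1.
(K is a triangulation of a wedge of 2 circles.)

H_0 = Z,  H_1 = Z^2.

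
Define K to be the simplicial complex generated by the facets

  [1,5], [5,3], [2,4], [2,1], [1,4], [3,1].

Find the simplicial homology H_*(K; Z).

H_0 ≅ Z,  H_1 ≅ Z^2.

We work with the vertex ordering 1 < 2 < 3 < 4 < 5. The simplices of K, each written with vertices in increasing order, are:

  0-simplices (5): [1], [2], [3], [4], [5]
  1-simplices (6): [1,2], [1,3], [1,4], [1,5], [2,4], [3,5]

Hence C_0 ≅ Z^5, C_1 ≅ Z^6.

Boundary ∂_1: C_1 → C_0 maps an edge to its endpoints' difference, ∂[p,q] = q − p. For instance
  ∂[2,4] = [4] − [2].
As a 5×6 matrix over Z this has rank 4, with invariant factors (1,1,1,1).

Reading off H_k = ker ∂_k / im ∂_{k+1}:

  H_0: rank C_0 − rank ∂_1 = 5 − 4 = 1, and the invariant factors of ∂_1 are all 1, so H_0 = Z.
  H_1: rank ker ∂_1 − rank ∂_2 = (6 − 4) − 0 = 2, and there is no ∂_2, so H_1 = Z^2.

(K is a triangulation of a wedge of 2 circles.)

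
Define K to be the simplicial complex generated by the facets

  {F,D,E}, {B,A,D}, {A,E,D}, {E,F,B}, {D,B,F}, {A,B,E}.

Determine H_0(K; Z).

Take the total order A < B < D < E < F on the vertex set. Then K (dimension 2) consists of the simplices:

  0-simplices (5): A, B, D, E, F
  1-simplices (9): AB, AD, AE, BD, BE, BF, DE, DF, EF
  2-simplices (6): ABD, ABE, ADE, BDF, BEF, DEF

Hence C_0 ≅ Z^5, C_1 ≅ Z^9, C_2 ≅ Z^6.

∂_1: C_1 → C_0 maps an edge to its endpoints' difference, ∂[p,q] = q − p. For instance
  ∂AD = D − A.
As a 5×9 matrix over Z this has rank 4, with invariant factors (1,1,1,1).

The boundary map ∂_2: C_2 → C_1 maps a triangle to the signed sum of its edges. For instance
  ∂ABD = BD − AD + AB,
  ∂DEF = EF − DF + DE.
The resulting 9×6 matrix has rank 5, and its Smith normal form has invariant factors (1,1,1,1,1).

Computing H_k = (kernel of ∂_k) / (image of ∂_{k+1}):

  H_0: rank C_0 − rank ∂_1 = 5 − 4 = 1, and the invariant factors of ∂_1 are all 1, so H_0 ≅ Z.

(K is a triangulation of the 2-sphere S^2.)

H_0 ≅ Z.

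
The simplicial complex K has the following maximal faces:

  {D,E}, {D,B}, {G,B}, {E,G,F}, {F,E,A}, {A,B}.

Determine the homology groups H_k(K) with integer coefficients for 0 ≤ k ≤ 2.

H_0 ≅ Z,  H_1 ≅ Z^2,  H_2 = 0.

Take the total order A < B < D < E < F < G on the vertex set. Then K (dimension 2) consists of the simplices:

  0-simplices (6): A, B, D, E, F, G
  1-simplices (9): AB, AE, AF, BD, BG, DE, EF, EG, FG
  2-simplices (2): AEF, EFG

Hence C_0 ≅ Z^6, C_1 ≅ Z^9, C_2 ≅ Z^2.

∂_1: C_1 → C_0 sends each edge [p,q] (with p < q) to q − p. For instance
  ∂BD = D − B.
The 6×9 boundary matrix has rank 5 and Smith normal form diag(1,1,1,1,1).

The boundary map ∂_2: C_2 → C_1 maps a triangle to the signed sum of its edges. For instance
  ∂EFG = FG − EG + EF,
  ∂AEF = EF − AF + AE.
The resulting 9×2 matrix has rank 2, and its Smith normal form has invariant factors (1,1).

From H_k ≅ ker(∂_k) / im(∂_{k+1}) we obtain:

  H_0: rank C_0 − rank ∂_1 = 6 − 5 = 1, and the invariant factors of ∂_1 are all 1, so H_0 ≅ Z.
  H_1: rank ker ∂_1 − rank ∂_2 = (9 − 5) − 2 = 2, and the invariant factors of ∂_2 are all 1, so H_1 ≅ Z^2.
  H_2: rank ker ∂_2 − rank ∂_3 = (2 − 2) − 0 = 0, and there is no ∂_3, so H_2 ≅ 0.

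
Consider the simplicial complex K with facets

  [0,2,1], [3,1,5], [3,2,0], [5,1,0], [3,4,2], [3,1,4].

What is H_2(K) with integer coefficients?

Order the vertices as 0 < 1 < 2 < 3 < 4 < 5. Listing each simplex with vertices in this order, K has dimension 2 with simplices:

  0-simplices (6): [0], [1], [2], [3], [4], [5]
  1-simplices (12): [0,1], [0,2], [0,3], [0,5], [1,2], [1,3], [1,4], [1,5], [2,3], [2,4], [3,4], [3,5]
  2-simplices (6): [0,1,2], [0,1,5], [0,2,3], [1,3,4], [1,3,5], [2,3,4]

so the chain groups are C_0 ≅ Z^6, C_1 ≅ Z^12, C_2 ≅ Z^6.

∂_1: C_1 → C_0 maps an edge to its endpoints' difference, ∂[p,q] = q − p. For instance
  ∂[0,3] = [3] − [0].
The resulting 6×12 matrix has rank 5, and its Smith normal form has invariant factors (1,1,1,1,1).

∂_2: C_2 → C_1 maps a triangle to the signed sum of its edges. For instance
  ∂[0,1,2] = [1,2] − [0,2] + [0,1],
  ∂[2,3,4] = [3,4] − [2,4] + [2,3].
The 12×6 boundary matrix has rank 6 and Smith normal form diag(1,1,1,1,1,1).

Reading off H_k = ker ∂_k / im ∂_{k+1}:

  H_2: rank ker ∂_2 − rank ∂_3 = (6 − 6) − 0 = 0, and there is no ∂_3, so H_2 = 0.

H_2 ≅ 0.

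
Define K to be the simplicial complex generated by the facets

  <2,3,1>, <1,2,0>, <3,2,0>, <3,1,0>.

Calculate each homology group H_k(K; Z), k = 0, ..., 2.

H_0 ≅ Z,  H_1 = 0,  H_2 ≅ Z.

Fix the vertex order 0 < 1 < 2 < 3 and write every simplex with vertices in increasing order. Then dim K = 2 and the simplices of K are:

  0-simplices (4): [0], [1], [2], [3]
  1-simplices (6): [0,1], [0,2], [0,3], [1,2], [1,3], [2,3]
  2-simplices (4): [0,1,2], [0,1,3], [0,2,3], [1,2,3]

Hence C_0 ≅ Z^4, C_1 ≅ Z^6, C_2 ≅ Z^4.

∂_1: C_1 → C_0 is given by ∂[p,q] = [q] − [p].
The resulting 4×6 matrix has rank 3, and its Smith normal form has invariant factors (1,1,1).

Boundary ∂_2: C_2 → C_1 sends each 2-simplex [p,q,r] to [q,r] − [p,r] + [p,q]. For instance
  ∂[0,1,3] = [1,3] − [0,3] + [0,1],
  ∂[0,1,2] = [1,2] − [0,2] + [0,1].
As a 6×4 matrix over Z this has rank 3, with invariant factors (1,1,1).

Now H_k = ker ∂_k / im ∂_{k+1}, so:

  H_0: rank C_0 − rank ∂_1 = 4 − 3 = 1, and the invariant factors of ∂_1 are all 1, so H_0 = Z.
  H_1: rank ker ∂_1 − rank ∂_2 = (6 − 3) − 3 = 0, and the invariant factors of ∂_2 are all 1, so H_1 = 0.
  H_2: rank ker ∂_2 − rank ∂_3 = (4 − 3) − 0 = 1, and there is no ∂_3, so H_2 = Z.

As a check, the Euler characteristic is 4 − 6 + 4 = 2, which agrees with 1 − 0 + 1 = 2.
(K is a triangulation of the 2-sphere S^2.)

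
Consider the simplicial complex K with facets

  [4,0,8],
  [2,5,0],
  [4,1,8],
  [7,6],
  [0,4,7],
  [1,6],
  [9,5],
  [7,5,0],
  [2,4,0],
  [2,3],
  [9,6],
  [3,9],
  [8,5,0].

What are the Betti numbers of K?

K has 10 vertices, 19 edges, 7 triangles.
rank ∂_0 = 0, rank ∂_1 = 9 ⇒ b_0 = 10 − 0 − 9 = 1; all invariant factors of ∂_1 are 1 so no torsion. So H_0 ≅ Z.
rank ∂_1 = 9, rank ∂_2 = 7 ⇒ b_1 = 19 − 9 − 7 = 3; all invariant factors of ∂_2 are 1 so no torsion. So H_1 ≅ Z^3.
rank ∂_2 = 7, rank ∂_3 = 0 ⇒ b_2 = 7 − 7 − 0 = 0. So H_2 ≅ 0.

b_0 = 1, b_1 = 3, b_2 = 0.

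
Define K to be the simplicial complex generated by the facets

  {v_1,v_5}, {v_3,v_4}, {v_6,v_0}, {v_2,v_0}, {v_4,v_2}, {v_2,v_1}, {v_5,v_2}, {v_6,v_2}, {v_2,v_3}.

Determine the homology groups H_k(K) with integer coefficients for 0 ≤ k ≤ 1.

K has 7 vertices, 9 edges.
rank ∂_0 = 0, rank ∂_1 = 6 ⇒ b_0 = 7 − 0 − 6 = 1; all invariant factors of ∂_1 are 1 so no torsion. So H_0 ≅ Z.
rank ∂_1 = 6, rank ∂_2 = 0 ⇒ b_1 = 9 − 6 − 0 = 3. So H_1 ≅ Z^3.

H_0 ≅ Z,  H_1 ≅ Z^3.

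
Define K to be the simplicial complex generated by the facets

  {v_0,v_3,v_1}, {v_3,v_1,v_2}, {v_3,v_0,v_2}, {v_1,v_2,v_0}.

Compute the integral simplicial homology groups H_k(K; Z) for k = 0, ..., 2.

Take the total order v_0 < v_1 < v_2 < v_3 on the vertex set. Then K (dimension 2) consists of the simplices:

  0-simplices (4): [v_0], [v_1], [v_2], [v_3]
  1-simplices (6): [v_0,v_1], [v_0,v_2], [v_0,v_3], [v_1,v_2], [v_1,v_3], [v_2,v_3]
  2-simplices (4): [v_0,v_1,v_2], [v_0,v_1,v_3], [v_0,v_2,v_3], [v_1,v_2,v_3]

giving chain groups C_0 ≅ Z^4, C_1 ≅ Z^6, C_2 ≅ Z^4.

∂_1: C_1 → C_0 is given by ∂[p,q] = [q] − [p].
The 4×6 boundary matrix has rank 3 and Smith normal form diag(1,1,1).

Boundary ∂_2: C_2 → C_1 maps a triangle to the signed sum of its edges. For instance
  ∂[v_1,v_2,v_3] = [v_2,v_3] − [v_1,v_3] + [v_1,v_2],
  ∂[v_0,v_2,v_3] = [v_2,v_3] − [v_0,v_3] + [v_0,v_2].
The 6×4 boundary matrix has rank 3 and Smith normal form diag(1,1,1).

Now H_k = ker ∂_k / im ∂_{k+1}, so:

  H_0: rank C_0 − rank ∂_1 = 4 − 3 = 1, and the invariant factors of ∂_1 are all 1, so H_0 ≅ Z.
  H_1: rank ker ∂_1 − rank ∂_2 = (6 − 3) − 3 = 0, and the invariant factors of ∂_2 are all 1, so H_1 ≅ 0.
  H_2: rank ker ∂_2 − rank ∂_3 = (4 − 3) − 0 = 1, and there is no ∂_3, so H_2 ≅ Z.

H_0 = Z,  H_1 = 0,  H_2 = Z.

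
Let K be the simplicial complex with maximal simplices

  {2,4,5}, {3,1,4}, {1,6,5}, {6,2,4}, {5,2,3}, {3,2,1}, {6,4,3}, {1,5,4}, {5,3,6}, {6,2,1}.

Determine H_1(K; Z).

Fix the vertex order 1 < 2 < 3 < 4 < 5 < 6 and write every simplex with vertices in increasing order. Then dim K = 2 and the simplices of K are:

  0-simplices (6): [1], [2], [3], [4], [5], [6]
  1-simplices (15): [1,2], [1,3], [1,4], [1,5], [1,6], [2,3], [2,4], [2,5], [2,6], [3,4], [3,5], [3,6], [4,5], [4,6], [5,6]
  2-simplices (10): [1,2,3], [1,2,6], [1,3,4], [1,4,5], [1,5,6], [2,3,5], [2,4,5], [2,4,6], [3,4,6], [3,5,6]

Hence C_0 ≅ Z^6, C_1 ≅ Z^15, C_2 ≅ Z^10.

∂_1: C_1 → C_0 maps an edge to its endpoints' difference, ∂[p,q] = q − p. For instance
  ∂[1,3] = [3] − [1].
The resulting 6×15 matrix has rank 5, and its Smith normal form has invariant factors (1,1,1,1,1).

Boundary ∂_2: C_2 → C_1 acts by ∂[p,q,r] = [q,r] − [p,r] + [p,q]. For instance
  ∂[2,3,5] = [3,5] − [2,5] + [2,3],
  ∂[3,4,6] = [4,6] − [3,6] + [3,4].
This gives a 15×10 integer matrix of rank 10; reducing to Smith normal form yields diagonal entries (1,1,1,1,1,1,1,1,1,2).

Reading off H_k = ker ∂_k / im ∂_{k+1}:

  H_1: rank ker ∂_1 − rank ∂_2 = (15 − 5) − 10 = 0, and ∂_2 has invariant factor 2 > 1, so H_1 ≅ Z/2.

H_1 ≅ Z/2.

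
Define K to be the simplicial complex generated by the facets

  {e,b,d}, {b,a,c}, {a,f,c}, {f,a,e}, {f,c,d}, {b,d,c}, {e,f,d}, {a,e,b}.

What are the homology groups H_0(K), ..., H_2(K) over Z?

H_0 = Z,  H_1 = 0,  H_2 = Z.

K has 6 vertices, 12 edges, 8 triangles.
rank ∂_0 = 0, rank ∂_1 = 5 ⇒ b_0 = 6 − 0 − 5 = 1; all invariant factors of ∂_1 are 1 so no torsion. So H_0 ≅ Z.
rank ∂_1 = 5, rank ∂_2 = 7 ⇒ b_1 = 12 − 5 − 7 = 0; all invariant factors of ∂_2 are 1 so no torsion. So H_1 ≅ 0.
rank ∂_2 = 7, rank ∂_3 = 0 ⇒ b_2 = 8 − 7 − 0 = 1. So H_2 ≅ Z.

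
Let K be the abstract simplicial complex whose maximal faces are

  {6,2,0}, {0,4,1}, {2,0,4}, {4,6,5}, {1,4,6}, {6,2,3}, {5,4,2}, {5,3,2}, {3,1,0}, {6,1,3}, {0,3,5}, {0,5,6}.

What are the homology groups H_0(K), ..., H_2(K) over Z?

H_0 = Z,  H_1 = Z/2,  H_2 = 0.

K has 7 vertices, 18 edges, 12 triangles.
rank ∂_0 = 0, rank ∂_1 = 6 ⇒ b_0 = 7 − 0 − 6 = 1; all invariant factors of ∂_1 are 1 so no torsion. So H_0 ≅ Z.
rank ∂_1 = 6, rank ∂_2 = 12 ⇒ b_1 = 18 − 6 − 12 = 0; ∂_2 has invariant factor(s) [2] giving torsion. So H_1 ≅ Z/2.
rank ∂_2 = 12, rank ∂_3 = 0 ⇒ b_2 = 12 − 12 − 0 = 0. So H_2 ≅ 0.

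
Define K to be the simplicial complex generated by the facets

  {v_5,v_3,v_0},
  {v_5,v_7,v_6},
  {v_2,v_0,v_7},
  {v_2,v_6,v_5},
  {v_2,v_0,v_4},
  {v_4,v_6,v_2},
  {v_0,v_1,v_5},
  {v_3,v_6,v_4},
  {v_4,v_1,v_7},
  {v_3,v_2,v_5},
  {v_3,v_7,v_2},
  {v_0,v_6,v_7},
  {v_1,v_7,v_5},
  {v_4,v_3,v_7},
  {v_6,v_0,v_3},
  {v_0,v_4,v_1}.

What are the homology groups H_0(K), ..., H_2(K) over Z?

Order the vertices as v_0 < v_1 < v_2 < v_3 < v_4 < v_5 < v_6 < v_7. Listing each simplex with vertices in this order, K has dimension 2 with simplices:

  0-simplices (8): [v_0], [v_1], [v_2], [v_3], [v_4], [v_5], [v_6], [v_7]
  1-simplices (24): (24 of them)
  2-simplices (16): (16 of them)

Hence C_0 ≅ Z^8, C_1 ≅ Z^24, C_2 ≅ Z^16.

Boundary ∂_1: C_1 → C_0 is given by ∂[p,q] = [q] − [p]. For instance
  ∂[v_0,v_1] = [v_1] − [v_0].
The 8×24 boundary matrix has rank 7 and Smith normal form diag(1,1,1,1,1,1,1).

The boundary map ∂_2: C_2 → C_1 sends each 2-simplex [p,q,r] to [q,r] − [p,r] + [p,q]. For instance
  ∂[v_5,v_6,v_7] = [v_6,v_7] − [v_5,v_7] + [v_5,v_6],
  ∂[v_1,v_5,v_7] = [v_5,v_7] − [v_1,v_7] + [v_1,v_5].
The resulting 24×16 matrix has rank 15, and its Smith normal form has invariant factors (1,1,1,1,1,1,1,1,1,1,1,1,1,1,1).

Computing H_k = (kernel of ∂_k) / (image of ∂_{k+1}):

  H_0: rank C_0 − rank ∂_1 = 8 − 7 = 1, and the invariant factors of ∂_1 are all 1, so H_0 = Z.
  H_1: rank ker ∂_1 − rank ∂_2 = (24 − 7) − 15 = 2, and the invariant factors of ∂_2 are all 1, so H_1 = Z^2.
  H_2: rank ker ∂_2 − rank ∂_3 = (16 − 15) − 0 = 1, and there is no ∂_3, so H_2 = Z.

H_0 = Z,  H_1 = Z^2,  H_2 = Z.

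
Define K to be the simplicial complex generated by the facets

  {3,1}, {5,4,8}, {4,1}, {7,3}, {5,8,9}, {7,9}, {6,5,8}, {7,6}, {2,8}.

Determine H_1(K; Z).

H_1 = Z^2.

Fix the vertex order 1 < 2 < 3 < 4 < 5 < 6 < 7 < 8 < 9 and write every simplex with vertices in increasing order. Then dim K = 2 and the simplices of K are:

  0-simplices (9): [1], [2], [3], [4], [5], [6], [7], [8], [9]
  1-simplices (13): [1,3], [1,4], [2,8], [3,7], [4,5], [4,8], [5,6], [5,8], [5,9], [6,7], [6,8], [7,9], [8,9]
  2-simplices (3): [4,5,8], [5,6,8], [5,8,9]

Hence C_0 ≅ Z^9, C_1 ≅ Z^13, C_2 ≅ Z^3.

Boundary ∂_1: C_1 → C_0 maps an edge to its endpoints' difference, ∂[p,q] = q − p. For instance
  ∂[8,9] = [9] − [8].
This gives a 9×13 integer matrix of rank 8; reducing to Smith normal form yields diagonal entries (1,1,1,1,1,1,1,1).

Boundary ∂_2: C_2 → C_1 acts by ∂[p,q,r] = [q,r] − [p,r] + [p,q]. For instance
  ∂[5,6,8] = [6,8] − [5,8] + [5,6],
  ∂[5,8,9] = [8,9] − [5,9] + [5,8].
As a 13×3 matrix over Z this has rank 3, with invariant factors (1,1,1).

From H_k ≅ ker(∂_k) / im(∂_{k+1}) we obtain:

  H_1: rank ker ∂_1 − rank ∂_2 = (13 − 8) − 3 = 2, and the invariant factors of ∂_2 are all 1, so H_1 ≅ Z^2.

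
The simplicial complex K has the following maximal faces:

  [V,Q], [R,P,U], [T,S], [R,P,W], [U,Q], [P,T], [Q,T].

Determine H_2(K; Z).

H_2 = 0.

We work with the vertex ordering P < Q < R < S < T < U < V < W. The simplices of K, each written with vertices in increasing order, are:

  0-simplices (8): P, Q, R, S, T, U, V, W
  1-simplices (10): PR, PT, PU, PW, QT, QU, QV, RU, RW, ST
  2-simplices (2): PRU, PRW

giving chain groups C_0 ≅ Z^8, C_1 ≅ Z^10, C_2 ≅ Z^2.

∂_1: C_1 → C_0 sends each edge [p,q] (with p < q) to q − p.
This gives a 8×10 integer matrix of rank 7; reducing to Smith normal form yields diagonal entries (1,1,1,1,1,1,1).

Boundary ∂_2: C_2 → C_1 acts by ∂[p,q,r] = [q,r] − [p,r] + [p,q]. For instance
  ∂PRW = RW − PW + PR,
  ∂PRU = RU − PU + PR.
The 10×2 boundary matrix has rank 2 and Smith normal form diag(1,1).

Computing H_k = (kernel of ∂_k) / (image of ∂_{k+1}):

  H_2: rank ker ∂_2 − rank ∂_3 = (2 − 2) − 0 = 0, and there is no ∂_3, so H_2 ≅ 0.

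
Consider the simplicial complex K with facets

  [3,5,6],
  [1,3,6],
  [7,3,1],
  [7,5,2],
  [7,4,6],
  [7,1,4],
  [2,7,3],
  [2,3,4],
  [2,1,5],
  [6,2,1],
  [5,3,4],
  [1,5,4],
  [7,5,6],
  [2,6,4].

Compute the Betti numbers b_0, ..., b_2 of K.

b_0 = 1, b_1 = 2, b_2 = 1.

Fix the vertex order 1 < 2 < 3 < 4 < 5 < 6 < 7 and write every simplex with vertices in increasing order. Then dim K = 2 and the simplices of K are:

  0-simplices (7): [1], [2], [3], [4], [5], [6], [7]
  1-simplices (21): [1,2], [1,3], [1,4], [1,5], [1,6], [1,7], [2,3], [2,4], [2,5], [2,6], [2,7], [3,4], [3,5], [3,6], [3,7], [4,5], [4,6], [4,7], [5,6], [5,7], [6,7]
  2-simplices (14): [1,2,5], [1,2,6], [1,3,6], [1,3,7], [1,4,5], [1,4,7], [2,3,4], [2,3,7], [2,4,6], [2,5,7], [3,4,5], [3,5,6], [4,6,7], [5,6,7]

Hence C_0 ≅ Z^7, C_1 ≅ Z^21, C_2 ≅ Z^14.

∂_1: C_1 → C_0 is given by ∂[p,q] = [q] − [p].
This gives a 7×21 integer matrix of rank 6; reducing to Smith normal form yields diagonal entries (1,1,1,1,1,1).

The boundary map ∂_2: C_2 → C_1 maps a triangle to the signed sum of its edges. For instance
  ∂[1,4,5] = [4,5] − [1,5] + [1,4],
  ∂[1,4,7] = [4,7] − [1,7] + [1,4].
The 21×14 boundary matrix has rank 13 and Smith normal form diag(1,1,1,1,1,1,1,1,1,1,1,1,1).

From H_k ≅ ker(∂_k) / im(∂_{k+1}) we obtain:

  H_0: rank C_0 − rank ∂_1 = 7 − 6 = 1, and the invariant factors of ∂_1 are all 1, so H_0 = Z.
  H_1: rank ker ∂_1 − rank ∂_2 = (21 − 6) − 13 = 2, and the invariant factors of ∂_2 are all 1, so H_1 = Z^2.
  H_2: rank ker ∂_2 − rank ∂_3 = (14 − 13) − 0 = 1, and there is no ∂_3, so H_2 = Z.

Hence the Betti numbers are b_0 = 1, b_1 = 2, b_2 = 1.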